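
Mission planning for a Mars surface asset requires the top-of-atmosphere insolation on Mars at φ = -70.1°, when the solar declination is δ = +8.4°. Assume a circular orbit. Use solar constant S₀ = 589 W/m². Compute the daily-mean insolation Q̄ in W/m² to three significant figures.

cos H₀ = −tan(-70.1°) tan(+8.400°) = 0.4079, H₀ = 1.1506 rad.
Bracket: H₀ sin φ sin δ + cos φ cos δ sin H₀ = 1.1506×-0.94029×0.14608 + 0.34038×0.98927×0.91301 = -0.158044 + 0.307436 = 0.149392.
Q̄ = (S₀/π) × [bracket] = (589/π) × 0.149392 = 28.01 W/m².

Q̄ ≈ 28.0 W/m²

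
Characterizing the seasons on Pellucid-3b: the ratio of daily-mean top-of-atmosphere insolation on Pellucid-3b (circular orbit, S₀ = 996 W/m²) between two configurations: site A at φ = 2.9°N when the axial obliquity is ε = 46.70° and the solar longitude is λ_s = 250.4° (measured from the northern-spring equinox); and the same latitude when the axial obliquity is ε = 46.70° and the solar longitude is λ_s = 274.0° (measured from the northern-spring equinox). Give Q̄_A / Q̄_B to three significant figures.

— Configuration A (φ=+2.9°):
Solar declination: sin δ = sin ε · sin λ_s = sin 46.70° × sin 250.4° = -0.68560, so δ = -43.283°.
cos H₀ = −tan(+2.9°) tan(-43.283°) = 0.0477, H₀ = 1.5231 rad.
Bracket: H₀ sin φ sin δ + cos φ cos δ sin H₀ = 1.5231×0.05059×-0.68560 + 0.99872×0.72797×0.99886 = -0.052828 + 0.726209 = 0.673381.
Q̄ = (S₀/π) × [bracket] = (996/π) × 0.673381 = 213.49 W/m².
— Configuration B (φ=+2.9°):
Solar declination: sin δ = sin ε · sin λ_s = sin 46.70° × sin 274.0° = -0.72600, so δ = -46.552°.
cos H₀ = −tan(+2.9°) tan(-46.552°) = 0.0535, H₀ = 1.5173 rad.
Bracket: H₀ sin φ sin δ + cos φ cos δ sin H₀ = 1.5173×0.05059×-0.72600 + 0.99872×0.68769×0.99857 = -0.055728 + 0.685828 = 0.630100.
Q̄ = (S₀/π) × [bracket] = (996/π) × 0.630100 = 199.76 W/m².
Ratio Q̄_A / Q̄_B = 213.49 / 199.76 = 1.069.

Q̄_A / Q̄_B ≈ 1.07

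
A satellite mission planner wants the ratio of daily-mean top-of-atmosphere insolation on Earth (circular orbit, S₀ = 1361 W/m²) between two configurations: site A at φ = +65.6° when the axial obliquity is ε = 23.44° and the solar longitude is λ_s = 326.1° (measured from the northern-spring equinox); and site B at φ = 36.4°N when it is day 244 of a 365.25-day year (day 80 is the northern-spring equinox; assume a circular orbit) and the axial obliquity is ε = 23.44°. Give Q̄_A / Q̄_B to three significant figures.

Q̄_A / Q̄_B ≈ 0.149

— Configuration A (φ=+65.6°):
Solar declination: sin δ = sin ε · sin λ_s = sin 23.44° × sin 326.1° = -0.22186, so δ = -12.819°.
cos H₀ = −tan(+65.6°) tan(-12.819°) = 0.5016, H₀ = 1.0454 rad.
Bracket: H₀ sin φ sin δ + cos φ cos δ sin H₀ = 1.0454×0.91068×-0.22186 + 0.41310×0.97508×0.86510 = -0.211216 + 0.348467 = 0.137251.
Q̄ = (S₀/π) × [bracket] = (1361/π) × 0.137251 = 59.460 W/m².
— Configuration B (φ=+36.4°):
Solar longitude: λ_s = 360° × (244 − 80)/365.25 = 161.643°.
sin δ = sin 23.44° × sin 161.643° = 0.12528, so δ = +7.197°.
cos H₀ = −tan(+36.4°) tan(+7.197°) = -0.0931, H₀ = 1.6640 rad.
Bracket: H₀ sin φ sin δ + cos φ cos δ sin H₀ = 1.6640×0.59342×0.12528 + 0.80489×0.99212×0.99566 = 0.123708 + 0.795082 = 0.918790.
Q̄ = (S₀/π) × [bracket] = (1361/π) × 0.918790 = 398.04 W/m².
Ratio Q̄_A / Q̄_B = 59.460 / 398.04 = 0.1494.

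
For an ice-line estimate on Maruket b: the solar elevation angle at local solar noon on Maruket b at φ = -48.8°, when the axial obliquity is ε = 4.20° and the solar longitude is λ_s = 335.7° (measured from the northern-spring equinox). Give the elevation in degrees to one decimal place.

Solar declination: sin δ = sin ε · sin λ_s = sin 4.20° × sin 335.7° = -0.03014, so δ = -1.727°.
At local noon the hour angle is zero, so the zenith angle equals |φ − δ| = |-48.8° − (-1.727°)| = 47.073°.
Elevation = 90° − 47.073° = 42.9°.

42.9°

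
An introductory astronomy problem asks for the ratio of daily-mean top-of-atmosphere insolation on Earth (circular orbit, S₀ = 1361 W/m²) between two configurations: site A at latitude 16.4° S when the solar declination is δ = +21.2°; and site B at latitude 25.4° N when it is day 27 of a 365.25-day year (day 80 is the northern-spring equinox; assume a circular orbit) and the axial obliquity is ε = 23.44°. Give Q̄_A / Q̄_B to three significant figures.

Q̄_A / Q̄_B ≈ 1.13

— Configuration A (φ=-16.4°):
cos H₀ = −tan(-16.4°) tan(+21.200°) = 0.1142, H₀ = 1.4564 rad.
Bracket: H₀ sin φ sin δ + cos φ cos δ sin H₀ = 1.4564×-0.28234×0.36162 + 0.95931×0.93232×0.99346 = -0.148698 + 0.888535 = 0.739837.
Q̄ = (S₀/π) × [bracket] = (1361/π) × 0.739837 = 320.51 W/m².
— Configuration B (φ=+25.4°):
Solar longitude: λ_s = 360° × (27 − 80)/365.25 = -52.238°, i.e. -52.238° + 360° = 307.762°.
sin δ = sin 23.44° × sin 307.762° = -0.31448, so δ = -18.329°.
cos H₀ = −tan(+25.4°) tan(-18.329°) = 0.1573, H₀ = 1.4128 rad.
Bracket: H₀ sin φ sin δ + cos φ cos δ sin H₀ = 1.4128×0.42894×-0.31448 + 0.90334×0.94927×0.98755 = -0.190577 + 0.846838 = 0.656261.
Q̄ = (S₀/π) × [bracket] = (1361/π) × 0.656261 = 284.31 W/m².
Ratio Q̄_A / Q̄_B = 320.51 / 284.31 = 1.127.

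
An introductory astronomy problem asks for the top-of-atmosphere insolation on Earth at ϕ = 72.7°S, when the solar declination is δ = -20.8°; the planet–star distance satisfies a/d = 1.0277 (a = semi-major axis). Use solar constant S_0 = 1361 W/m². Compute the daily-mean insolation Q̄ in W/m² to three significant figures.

Q̄ ≈ 487 W/m²

cos h₀ = −tan(-72.7°) tan(-20.800°) = -1.2196 ≤ −1 ⇒ polar day, h₀ = π.
Bracket: h₀ sin ϕ sin δ + cos ϕ cos δ sin h₀ = 3.1416×-0.95476×-0.35511 + 0.29737×0.93483×0.00000 = 1.065143 + 0.000000 = 1.065143.
Inverse-square distance factor (a/d)² = 1.0277² = 1.056167.
Q̄ = (S_0/π) × 1.056167 × [bracket] = (1361/π) × 1.056167 × 1.065143 = 487.4 W/m².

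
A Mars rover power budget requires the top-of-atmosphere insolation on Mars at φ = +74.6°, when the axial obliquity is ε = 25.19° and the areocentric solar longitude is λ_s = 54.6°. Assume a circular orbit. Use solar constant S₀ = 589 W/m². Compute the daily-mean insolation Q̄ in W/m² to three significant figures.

sin δ = sin 25.19° × sin 54.6° = 0.34694, so δ = +20.300°.
cos H₀ = −tan(+74.6°) tan(+20.300°) = -1.3430 ≤ −1 ⇒ polar day, H₀ = π.
Bracket: H₀ sin φ sin δ + cos φ cos δ sin H₀ = 3.1416×0.96410×0.34694 + 0.26556×0.93789×0.00000 = 1.050818 + 0.000000 = 1.050818.
Q̄ = (S₀/π) × [bracket] = (589/π) × 1.050818 = 197.0 W/m².

Q̄ ≈ 197 W/m²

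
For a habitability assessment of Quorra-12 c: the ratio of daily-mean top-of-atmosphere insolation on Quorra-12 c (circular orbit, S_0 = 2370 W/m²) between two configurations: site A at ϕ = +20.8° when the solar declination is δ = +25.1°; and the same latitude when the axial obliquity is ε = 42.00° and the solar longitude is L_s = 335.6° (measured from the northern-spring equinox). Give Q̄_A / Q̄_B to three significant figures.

Q̄_A / Q̄_B ≈ 1.46

— Configuration A (ϕ=+20.8°):
cos h₀ = −tan(+20.8°) tan(+25.100°) = -0.1779, h₀ = 1.7497 rad.
Bracket: h₀ sin ϕ sin δ + cos ϕ cos δ sin h₀ = 1.7497×0.35511×0.42420 + 0.93483×0.90557×0.98404 = 0.263571 + 0.833043 = 1.096614.
Q̄ = (S_0/π) × [bracket] = (2370/π) × 1.096614 = 827.28 W/m².
— Configuration B (ϕ=+20.8°):
Solar declination: sin δ = sin ε · sin L_s = sin 42.00° × sin 335.6° = -0.27642, so δ = -16.047°.
cos h₀ = −tan(+20.8°) tan(-16.047°) = 0.1093, h₀ = 1.4613 rad.
Bracket: h₀ sin ϕ sin δ + cos ϕ cos δ sin h₀ = 1.4613×0.35511×-0.27642 + 0.93483×0.96104×0.99401 = -0.143440 + 0.893028 = 0.749588.
Q̄ = (S_0/π) × [bracket] = (2370/π) × 0.749588 = 565.49 W/m².
Ratio Q̄_A / Q̄_B = 827.28 / 565.49 = 1.463.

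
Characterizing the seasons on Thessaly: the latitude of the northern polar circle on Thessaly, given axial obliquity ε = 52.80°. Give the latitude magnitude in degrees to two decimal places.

37.20°

The polar circle is the lowest latitude that experiences at least one full rotation of continuous daylight at the northern-summer solstice; it lies at |φ| = 90° − ε = 90° − 52.80° = 37.20°.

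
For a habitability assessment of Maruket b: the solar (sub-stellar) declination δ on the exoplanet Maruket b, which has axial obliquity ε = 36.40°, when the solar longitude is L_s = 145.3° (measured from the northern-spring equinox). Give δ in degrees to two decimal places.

δ = +19.74°

sin δ = sin ε · sin L_s = sin 36.40° × sin 145.3° = 0.337821.
δ = arcsin(0.337821) = +19.74°.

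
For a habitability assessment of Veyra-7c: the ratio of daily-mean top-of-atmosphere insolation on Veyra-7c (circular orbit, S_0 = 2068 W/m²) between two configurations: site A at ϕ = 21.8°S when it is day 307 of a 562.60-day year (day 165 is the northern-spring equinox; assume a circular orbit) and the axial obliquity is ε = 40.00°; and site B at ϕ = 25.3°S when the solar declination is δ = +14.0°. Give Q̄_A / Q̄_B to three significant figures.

Q̄_A / Q̄_B ≈ 0.523

— Configuration A (ϕ=-21.8°):
Solar longitude: L_s = 360° × (307 − 165)/562.60 = 90.864°.
sin δ = sin 40.00° × sin 90.864° = 0.64271, so δ = +39.995°.
cos h₀ = −tan(-21.8°) tan(+39.995°) = 0.3356, h₀ = 1.2286 rad.
Bracket: h₀ sin ϕ sin δ + cos ϕ cos δ sin h₀ = 1.2286×-0.37137×0.64271 + 0.92849×0.76611×0.94202 = -0.293246 + 0.670083 = 0.376837.
Q̄ = (S_0/π) × [bracket] = (2068/π) × 0.376837 = 248.06 W/m².
— Configuration B (ϕ=-25.3°):
cos h₀ = −tan(-25.3°) tan(+14.000°) = 0.1179, h₀ = 1.4527 rad.
Bracket: h₀ sin ϕ sin δ + cos ϕ cos δ sin h₀ = 1.4527×-0.42736×0.24192 + 0.90408×0.97030×0.99303 = -0.150190 + 0.871115 = 0.720925.
Q̄ = (S_0/π) × [bracket] = (2068/π) × 0.720925 = 474.56 W/m².
Ratio Q̄_A / Q̄_B = 248.06 / 474.56 = 0.5227.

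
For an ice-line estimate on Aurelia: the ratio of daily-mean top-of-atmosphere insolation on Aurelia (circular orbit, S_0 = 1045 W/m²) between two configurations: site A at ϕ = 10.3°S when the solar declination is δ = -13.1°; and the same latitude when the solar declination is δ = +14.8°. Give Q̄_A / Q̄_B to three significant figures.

— Configuration A (ϕ=-10.3°):
cos h₀ = −tan(-10.3°) tan(-13.100°) = -0.0423, h₀ = 1.6131 rad.
Bracket: h₀ sin ϕ sin δ + cos ϕ cos δ sin h₀ = 1.6131×-0.17880×-0.22665 + 0.98389×0.97398×0.99911 = 0.065371 + 0.957436 = 1.022807.
Q̄ = (S_0/π) × [bracket] = (1045/π) × 1.022807 = 340.22 W/m².
— Configuration B (ϕ=-10.3°):
cos h₀ = −tan(-10.3°) tan(+14.800°) = 0.0480, h₀ = 1.5228 rad.
Bracket: h₀ sin ϕ sin δ + cos ϕ cos δ sin h₀ = 1.5228×-0.17880×0.25545 + 0.98389×0.96682×0.99885 = -0.069553 + 0.950151 = 0.880598.
Q̄ = (S_0/π) × [bracket] = (1045/π) × 0.880598 = 292.92 W/m².
Ratio Q̄_A / Q̄_B = 340.22 / 292.92 = 1.161.

Q̄_A / Q̄_B ≈ 1.16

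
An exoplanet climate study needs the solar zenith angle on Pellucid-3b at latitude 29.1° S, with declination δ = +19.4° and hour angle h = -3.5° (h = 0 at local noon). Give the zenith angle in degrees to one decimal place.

θ_z = 48.6°

cos θ_z = sin ϕ sin δ + cos ϕ cos δ cos h = -0.161542 + 0.822625 = 0.661083.
θ_z = arccos(0.661083) = 48.6°.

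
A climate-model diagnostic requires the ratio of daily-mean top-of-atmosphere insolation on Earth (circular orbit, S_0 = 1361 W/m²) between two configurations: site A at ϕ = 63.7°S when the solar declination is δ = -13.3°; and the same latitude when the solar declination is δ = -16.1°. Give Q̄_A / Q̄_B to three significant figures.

Q̄_A / Q̄_B ≈ 0.904

— Configuration A (ϕ=-63.7°):
cos h₀ = −tan(-63.7°) tan(-13.300°) = -0.4783, h₀ = 2.0695 rad.
Bracket: h₀ sin ϕ sin δ + cos ϕ cos δ sin h₀ = 2.0695×-0.89649×-0.23005 + 0.44307×0.97318×0.87820 = 0.426809 + 0.378668 = 0.805477.
Q̄ = (S_0/π) × [bracket] = (1361/π) × 0.805477 = 348.95 W/m².
— Configuration B (ϕ=-63.7°):
cos h₀ = −tan(-63.7°) tan(-16.100°) = -0.5840, h₀ = 2.1945 rad.
Bracket: h₀ sin ϕ sin δ + cos ϕ cos δ sin h₀ = 2.1945×-0.89649×-0.27731 + 0.44307×0.96078×0.81175 = 0.545565 + 0.345556 = 0.891121.
Q̄ = (S_0/π) × [bracket] = (1361/π) × 0.891121 = 386.05 W/m².
Ratio Q̄_A / Q̄_B = 348.95 / 386.05 = 0.9039.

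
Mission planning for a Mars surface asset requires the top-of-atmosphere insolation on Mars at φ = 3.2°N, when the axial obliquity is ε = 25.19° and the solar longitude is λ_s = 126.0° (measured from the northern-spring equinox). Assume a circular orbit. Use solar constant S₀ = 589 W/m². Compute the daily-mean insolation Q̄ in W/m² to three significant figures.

Q̄ ≈ 181 W/m²

Solar declination: sin δ = sin ε · sin λ_s = sin 25.19° × sin 126.0° = 0.34433, so δ = +20.141°.
cos H₀ = −tan(+3.2°) tan(+20.141°) = -0.0205, H₀ = 1.5913 rad.
Bracket: H₀ sin φ sin δ + cos φ cos δ sin H₀ = 1.5913×0.05582×0.34433 + 0.99844×0.93885×0.99979 = 0.030586 + 0.937189 = 0.967775.
Q̄ = (S₀/π) × [bracket] = (589/π) × 0.967775 = 181.4 W/m².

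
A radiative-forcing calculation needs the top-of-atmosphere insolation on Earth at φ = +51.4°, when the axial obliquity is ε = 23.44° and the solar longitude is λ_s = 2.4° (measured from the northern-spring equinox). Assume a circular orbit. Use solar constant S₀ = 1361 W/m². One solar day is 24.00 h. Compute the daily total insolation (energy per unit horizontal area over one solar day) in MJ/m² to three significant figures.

Solar declination: sin δ = sin ε · sin λ_s = sin 23.44° × sin 2.4° = 0.01666, so δ = +0.954°.
cos H₀ = −tan(+51.4°) tan(+0.954°) = -0.0209, H₀ = 1.5917 rad.
Bracket: H₀ sin φ sin δ + cos φ cos δ sin H₀ = 1.5917×0.78152×0.01666 + 0.62388×0.99986×0.99978 = 0.020724 + 0.623655 = 0.644379.
Q̄ = (S₀/π) × [bracket] = (1361/π) × 0.644379 = 279.16 W/m².
Daily total = Q̄ × 24.00 h × 3600 s/h = 279.16 × 24.00 × 3600 / 10⁶ = 24.12 MJ/m².

24.1 MJ/m²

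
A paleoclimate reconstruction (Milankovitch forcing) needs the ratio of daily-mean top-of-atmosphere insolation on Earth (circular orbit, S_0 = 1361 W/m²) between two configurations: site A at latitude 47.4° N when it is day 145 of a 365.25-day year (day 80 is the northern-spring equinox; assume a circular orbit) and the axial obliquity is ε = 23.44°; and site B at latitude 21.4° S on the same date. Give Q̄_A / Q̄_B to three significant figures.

Q̄_A / Q̄_B ≈ 1.63

— Configuration A (ϕ=+47.4°):
Solar longitude: L_s = 360° × (145 − 80)/365.25 = 64.066°.
sin δ = sin 23.44° × sin 64.066° = 0.35773, so δ = +20.961°.
cos h₀ = −tan(+47.4°) tan(+20.961°) = -0.4166, h₀ = 2.0005 rad.
Bracket: h₀ sin ϕ sin δ + cos ϕ cos δ sin h₀ = 2.0005×0.73610×0.35773 + 0.67688×0.93383×0.90909 = 0.526782 + 0.574627 = 1.101409.
Q̄ = (S_0/π) × [bracket] = (1361/π) × 1.101409 = 477.15 W/m².
— Configuration B (ϕ=-21.4°):
cos h₀ = −tan(-21.4°) tan(+20.961°) = 0.1501, h₀ = 1.4201 rad.
Bracket: h₀ sin ϕ sin δ + cos ϕ cos δ sin h₀ = 1.4201×-0.36488×0.35773 + 0.93106×0.93383×0.98867 = -0.185364 + 0.859601 = 0.674237.
Q̄ = (S_0/π) × [bracket] = (1361/π) × 0.674237 = 292.09 W/m².
Ratio Q̄_A / Q̄_B = 477.15 / 292.09 = 1.634.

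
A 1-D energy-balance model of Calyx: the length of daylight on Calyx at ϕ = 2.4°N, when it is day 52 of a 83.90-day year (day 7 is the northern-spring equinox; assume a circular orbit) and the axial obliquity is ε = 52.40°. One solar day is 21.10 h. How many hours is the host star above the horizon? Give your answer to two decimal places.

Solar longitude: L_s = 360° × (52 − 7)/83.90 = 193.087°.
sin δ = sin 52.40° × sin 193.087° = -0.17940, so δ = -10.335°.
cos h₀ = −tan ϕ · tan δ = −tan(+2.4°) × tan(-10.335°) = 0.0076, so h₀ = 1.5632 rad = 89.56°.
Daylight = 2h₀/(2π) × 21.10 h = (1.5632/π) × 21.10 = 10.50 h.

10.50 h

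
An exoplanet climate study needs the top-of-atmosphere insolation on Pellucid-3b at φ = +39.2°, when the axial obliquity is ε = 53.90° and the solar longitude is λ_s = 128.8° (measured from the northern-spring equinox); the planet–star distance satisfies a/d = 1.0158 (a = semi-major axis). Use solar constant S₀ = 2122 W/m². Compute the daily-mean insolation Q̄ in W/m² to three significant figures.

Q̄ ≈ 951 W/m²

Solar declination: sin δ = sin ε · sin λ_s = sin 53.90° × sin 128.8° = 0.62970, so δ = +39.028°.
cos H₀ = −tan(+39.2°) tan(+39.028°) = -0.6611, H₀ = 2.2931 rad.
Bracket: H₀ sin φ sin δ + cos φ cos δ sin H₀ = 2.2931×0.63203×0.62970 + 0.77494×0.77684×0.75030 = 0.912629 + 0.451684 = 1.364313.
Inverse-square distance factor (a/d)² = 1.0158² = 1.031850.
Q̄ = (S₀/π) × 1.031850 × [bracket] = (2122/π) × 1.031850 × 1.364313 = 950.9 W/m².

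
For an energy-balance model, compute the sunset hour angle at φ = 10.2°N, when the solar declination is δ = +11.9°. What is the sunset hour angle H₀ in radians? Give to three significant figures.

H₀ = 1.61 rad

cos H₀ = −tan φ · tan δ = −tan(+10.2°) × tan(+11.900°) = -0.0379, so H₀ = 1.6087 rad = 92.17°.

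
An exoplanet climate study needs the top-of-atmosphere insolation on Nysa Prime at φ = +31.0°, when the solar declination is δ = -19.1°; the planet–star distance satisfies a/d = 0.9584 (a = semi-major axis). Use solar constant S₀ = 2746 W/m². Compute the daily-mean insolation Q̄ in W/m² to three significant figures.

cos H₀ = −tan(+31.0°) tan(-19.100°) = 0.2081, H₀ = 1.3612 rad.
Bracket: H₀ sin φ sin δ + cos φ cos δ sin H₀ = 1.3612×0.51504×-0.32722 + 0.85717×0.94495×0.97811 = -0.229405 + 0.792252 = 0.562847.
Inverse-square distance factor (a/d)² = 0.9584² = 0.918531.
Q̄ = (S₀/π) × 0.918531 × [bracket] = (2746/π) × 0.918531 × 0.562847 = 451.9 W/m².

Q̄ ≈ 452 W/m²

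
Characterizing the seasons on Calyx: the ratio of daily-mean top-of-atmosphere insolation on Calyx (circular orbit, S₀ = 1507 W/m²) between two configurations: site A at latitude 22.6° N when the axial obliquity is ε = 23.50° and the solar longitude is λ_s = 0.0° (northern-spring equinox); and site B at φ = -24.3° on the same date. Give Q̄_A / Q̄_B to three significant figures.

Q̄_A / Q̄_B ≈ 1.01

— Configuration A (φ=+22.6°):
Solar declination: sin δ = sin ε · sin λ_s = sin 23.50° × sin 0.0° = 0.00000, so δ = +0.000°.
cos H₀ = −tan(+22.6°) tan(+0.000°) = -0.0000, H₀ = 1.5708 rad.
Bracket: H₀ sin φ sin δ + cos φ cos δ sin H₀ = 1.5708×0.38430×0.00000 + 0.92321×1.00000×1.00000 = 0.000000 + 0.923210 = 0.923210.
Q̄ = (S₀/π) × [bracket] = (1507/π) × 0.923210 = 442.86 W/m².
— Configuration B (φ=-24.3°):
cos H₀ = −tan(-24.3°) tan(+0.000°) = 0.0000, H₀ = 1.5708 rad.
Bracket: H₀ sin φ sin δ + cos φ cos δ sin H₀ = 1.5708×-0.41151×0.00000 + 0.91140×1.00000×1.00000 = -0.000000 + 0.911400 = 0.911400.
Q̄ = (S₀/π) × [bracket] = (1507/π) × 0.911400 = 437.19 W/m².
Ratio Q̄_A / Q̄_B = 442.86 / 437.19 = 1.013.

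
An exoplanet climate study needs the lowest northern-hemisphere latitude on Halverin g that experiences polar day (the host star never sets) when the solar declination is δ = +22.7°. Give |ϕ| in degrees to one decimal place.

Polar day requires cos h₀ = −tan ϕ tan δ ≤ −1, i.e. tan ϕ tan δ ≥ 1.
The boundary is |tan ϕ| · |tan δ| = 1, so |ϕ| = 90° − |δ| = 90° − 22.7° = 67.3° in the northern hemisphere.

|ϕ| = 67.3°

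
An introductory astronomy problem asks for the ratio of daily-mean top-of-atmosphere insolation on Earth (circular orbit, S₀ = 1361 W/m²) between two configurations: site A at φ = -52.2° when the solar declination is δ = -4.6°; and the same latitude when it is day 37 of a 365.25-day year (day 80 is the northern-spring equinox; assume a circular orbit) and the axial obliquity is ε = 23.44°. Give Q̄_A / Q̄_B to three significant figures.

— Configuration A (φ=-52.2°):
cos H₀ = −tan(-52.2°) tan(-4.600°) = -0.1037, H₀ = 1.6747 rad.
Bracket: H₀ sin φ sin δ + cos φ cos δ sin H₀ = 1.6747×-0.79016×-0.08020 + 0.61291×0.99678×0.99461 = 0.106127 + 0.607643 = 0.713770.
Q̄ = (S₀/π) × [bracket] = (1361/π) × 0.713770 = 309.22 W/m².
— Configuration B (φ=-52.2°):
Solar longitude: λ_s = 360° × (37 − 80)/365.25 = -42.382°, i.e. -42.382° + 360° = 317.618°.
sin δ = sin 23.44° × sin 317.618° = -0.26814, so δ = -15.553°.
cos H₀ = −tan(-52.2°) tan(-15.553°) = -0.3588, H₀ = 1.9378 rad.
Bracket: H₀ sin φ sin δ + cos φ cos δ sin H₀ = 1.9378×-0.79016×-0.26814 + 0.61291×0.96338×0.93341 = 0.410568 + 0.551146 = 0.961714.
Q̄ = (S₀/π) × [bracket] = (1361/π) × 0.961714 = 416.63 W/m².
Ratio Q̄_A / Q̄_B = 309.22 / 416.63 = 0.7422.

Q̄_A / Q̄_B ≈ 0.742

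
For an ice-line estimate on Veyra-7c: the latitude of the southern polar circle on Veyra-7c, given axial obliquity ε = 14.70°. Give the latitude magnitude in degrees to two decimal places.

75.30°

The polar circle is the lowest latitude that experiences at least one full rotation of continuous darkness at the northern-summer solstice; it lies at |ϕ| = 90° − ε = 90° − 14.70° = 75.30°.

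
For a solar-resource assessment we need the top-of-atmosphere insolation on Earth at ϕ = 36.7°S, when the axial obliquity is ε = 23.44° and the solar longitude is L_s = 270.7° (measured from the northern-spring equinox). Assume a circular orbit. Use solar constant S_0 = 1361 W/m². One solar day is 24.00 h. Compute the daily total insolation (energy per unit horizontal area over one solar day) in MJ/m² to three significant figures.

Solar declination: sin δ = sin ε · sin L_s = sin 23.44° × sin 270.7° = -0.39776, so δ = -23.438°.
cos h₀ = −tan(-36.7°) tan(-23.438°) = -0.3231, h₀ = 1.8998 rad.
Bracket: h₀ sin ϕ sin δ + cos ϕ cos δ sin h₀ = 1.8998×-0.59763×-0.39776 + 0.80178×0.91749×0.94635 = 0.451608 + 0.696159 = 1.147767.
Q̄ = (S_0/π) × [bracket] = (1361/π) × 1.147767 = 497.24 W/m².
Daily total = Q̄ × 24.00 h × 3600 s/h = 497.24 × 24.00 × 3600 / 10⁶ = 42.96 MJ/m².

43.0 MJ/m²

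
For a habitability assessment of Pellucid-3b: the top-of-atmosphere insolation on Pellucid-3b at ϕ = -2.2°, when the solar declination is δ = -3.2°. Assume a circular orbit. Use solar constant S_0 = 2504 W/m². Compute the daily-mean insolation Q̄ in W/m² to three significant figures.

cos h₀ = −tan(-2.2°) tan(-3.200°) = -0.0021, h₀ = 1.5729 rad.
Bracket: h₀ sin ϕ sin δ + cos ϕ cos δ sin h₀ = 1.5729×-0.03839×-0.05582 + 0.99926×0.99844×1.00000 = 0.003371 + 0.997701 = 1.001072.
Q̄ = (S_0/π) × [bracket] = (2504/π) × 1.001072 = 797.9 W/m².

Q̄ ≈ 798 W/m²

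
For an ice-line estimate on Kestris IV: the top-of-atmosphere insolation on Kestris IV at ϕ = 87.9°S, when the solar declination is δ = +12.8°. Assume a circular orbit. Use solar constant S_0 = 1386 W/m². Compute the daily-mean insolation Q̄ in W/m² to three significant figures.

cos h₀ = −tan(-87.9°) tan(+12.800°) = 6.1959 ≥ 1 ⇒ polar night, h₀ = 0 and Q̄ = 0.

Q̄ ≈ 0.00 W/m²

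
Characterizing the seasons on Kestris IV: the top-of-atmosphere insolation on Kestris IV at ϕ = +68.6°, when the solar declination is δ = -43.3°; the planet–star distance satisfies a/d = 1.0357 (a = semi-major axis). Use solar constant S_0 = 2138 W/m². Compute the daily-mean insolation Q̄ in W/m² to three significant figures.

Q̄ ≈ 0.00 W/m²

cos h₀ = −tan(+68.6°) tan(-43.300°) = 2.4046 ≥ 1 ⇒ polar night, h₀ = 0 and Q̄ = 0.
Inverse-square distance factor (a/d)² = 1.0357² = 1.072674.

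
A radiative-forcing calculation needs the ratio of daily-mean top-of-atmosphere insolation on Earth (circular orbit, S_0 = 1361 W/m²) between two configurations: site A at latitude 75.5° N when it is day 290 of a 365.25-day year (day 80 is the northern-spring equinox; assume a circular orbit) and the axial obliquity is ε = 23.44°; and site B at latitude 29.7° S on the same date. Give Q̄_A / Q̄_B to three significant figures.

— Configuration A (ϕ=+75.5°):
Solar longitude: L_s = 360° × (290 − 80)/365.25 = 206.982°.
sin δ = sin 23.44° × sin 206.982° = -0.18048, so δ = -10.398°.
cos h₀ = −tan(+75.5°) tan(-10.398°) = 0.7095, h₀ = 0.7820 rad.
Bracket: h₀ sin ϕ sin δ + cos ϕ cos δ sin h₀ = 0.7820×0.96815×-0.18048 + 0.25038×0.98358×0.70470 = -0.136640 + 0.173546 = 0.036906.
Q̄ = (S_0/π) × [bracket] = (1361/π) × 0.036906 = 15.988 W/m².
— Configuration B (ϕ=-29.7°):
cos h₀ = −tan(-29.7°) tan(-10.398°) = -0.1047, h₀ = 1.6756 rad.
Bracket: h₀ sin ϕ sin δ + cos ϕ cos δ sin h₀ = 1.6756×-0.49546×-0.18048 + 0.86863×0.98358×0.99451 = 0.149833 + 0.849677 = 0.999510.
Q̄ = (S_0/π) × [bracket] = (1361/π) × 0.999510 = 433.01 W/m².
Ratio Q̄_A / Q̄_B = 15.988 / 433.01 = 0.03692.

Q̄_A / Q̄_B ≈ 0.0369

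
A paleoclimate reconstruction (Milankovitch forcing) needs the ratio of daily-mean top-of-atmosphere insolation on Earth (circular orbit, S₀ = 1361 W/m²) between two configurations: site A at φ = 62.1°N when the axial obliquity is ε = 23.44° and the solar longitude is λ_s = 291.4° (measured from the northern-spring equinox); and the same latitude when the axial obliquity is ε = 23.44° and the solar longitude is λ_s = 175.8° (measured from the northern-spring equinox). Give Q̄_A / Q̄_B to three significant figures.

Q̄_A / Q̄_B ≈ 0.100

— Configuration A (φ=+62.1°):
Solar declination: sin δ = sin ε · sin λ_s = sin 23.44° × sin 291.4° = -0.37036, so δ = -21.738°.
cos H₀ = −tan(+62.1°) tan(-21.738°) = 0.7530, H₀ = 0.7181 rad.
Bracket: H₀ sin φ sin δ + cos φ cos δ sin H₀ = 0.7181×0.88377×-0.37036 + 0.46793×0.92889×0.65797 = -0.235044 + 0.285990 = 0.050946.
Q̄ = (S₀/π) × [bracket] = (1361/π) × 0.050946 = 22.071 W/m².
— Configuration B (φ=+62.1°):
Solar declination: sin δ = sin ε · sin λ_s = sin 23.44° × sin 175.8° = 0.02913, so δ = +1.669°.
cos H₀ = −tan(+62.1°) tan(+1.669°) = -0.0550, H₀ = 1.6259 rad.
Bracket: H₀ sin φ sin δ + cos φ cos δ sin H₀ = 1.6259×0.88377×0.02913 + 0.46793×0.99958×0.99848 = 0.041858 + 0.467023 = 0.508881.
Q̄ = (S₀/π) × [bracket] = (1361/π) × 0.508881 = 220.46 W/m².
Ratio Q̄_A / Q̄_B = 22.071 / 220.46 = 0.1001.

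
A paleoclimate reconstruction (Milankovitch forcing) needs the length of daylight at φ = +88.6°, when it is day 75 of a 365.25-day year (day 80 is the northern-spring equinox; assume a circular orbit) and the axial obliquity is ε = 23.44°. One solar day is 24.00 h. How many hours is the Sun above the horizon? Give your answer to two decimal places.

Solar longitude: λ_s = 360° × (75 − 80)/365.25 = -4.928°, i.e. -4.928° + 360° = 355.072°.
sin δ = sin 23.44° × sin 355.072° = -0.03417, so δ = -1.958°.
cos H₀ = −tan φ · tan δ = 1.3991 ≥ 1, so the Sun never rises (polar night) and H₀ = 0.
Daylight = 2H₀/(2π) × 24.00 h = (0.0000/π) × 24.00 = 0.00 h.

0.00 h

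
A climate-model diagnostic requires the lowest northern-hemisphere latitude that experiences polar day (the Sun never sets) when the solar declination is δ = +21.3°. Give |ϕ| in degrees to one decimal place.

Polar day requires cos h₀ = −tan ϕ tan δ ≤ −1, i.e. tan ϕ tan δ ≥ 1.
The boundary is |tan ϕ| · |tan δ| = 1, so |ϕ| = 90° − |δ| = 90° − 21.3° = 68.7° in the northern hemisphere.

|ϕ| = 68.7°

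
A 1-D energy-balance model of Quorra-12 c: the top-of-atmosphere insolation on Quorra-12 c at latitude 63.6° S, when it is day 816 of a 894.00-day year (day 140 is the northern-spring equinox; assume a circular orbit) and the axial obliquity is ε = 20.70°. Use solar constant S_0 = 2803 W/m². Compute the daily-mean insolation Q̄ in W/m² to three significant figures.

Solar longitude: L_s = 360° × (816 − 140)/894.00 = 272.215°.
sin δ = sin 20.70° × sin 272.215° = -0.35321, so δ = -20.684°.
cos h₀ = −tan(-63.6°) tan(-20.684°) = -0.7606, h₀ = 2.4350 rad.
Bracket: h₀ sin ϕ sin δ + cos ϕ cos δ sin h₀ = 2.4350×-0.89571×-0.35321 + 0.44464×0.93554×0.64927 = 0.770370 + 0.270082 = 1.040452.
Q̄ = (S_0/π) × [bracket] = (2803/π) × 1.040452 = 928.3 W/m².

Q̄ ≈ 928 W/m²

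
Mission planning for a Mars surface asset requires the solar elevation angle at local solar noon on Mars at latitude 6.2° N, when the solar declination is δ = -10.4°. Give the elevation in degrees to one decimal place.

At local noon the hour angle is zero, so the zenith angle equals |φ − δ| = |+6.2° − (-10.400°)| = 16.600°.
Elevation = 90° − 16.600° = 73.4°.

73.4°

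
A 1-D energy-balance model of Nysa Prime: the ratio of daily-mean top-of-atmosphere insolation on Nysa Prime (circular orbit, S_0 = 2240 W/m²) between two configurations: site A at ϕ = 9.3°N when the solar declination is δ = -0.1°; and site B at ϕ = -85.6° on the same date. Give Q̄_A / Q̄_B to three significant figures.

Q̄_A / Q̄_B ≈ 12.4

— Configuration A (ϕ=+9.3°):
cos h₀ = −tan(+9.3°) tan(-0.100°) = 0.0003, h₀ = 1.5705 rad.
Bracket: h₀ sin ϕ sin δ + cos ϕ cos δ sin h₀ = 1.5705×0.16160×-0.00175 + 0.98686×1.00000×1.00000 = -0.000444 + 0.986860 = 0.986416.
Q̄ = (S_0/π) × [bracket] = (2240/π) × 0.986416 = 703.33 W/m².
— Configuration B (ϕ=-85.6°):
cos h₀ = −tan(-85.6°) tan(-0.100°) = -0.0227, h₀ = 1.5935 rad.
Bracket: h₀ sin ϕ sin δ + cos ϕ cos δ sin h₀ = 1.5935×-0.99705×-0.00175 + 0.07672×1.00000×0.99974 = 0.002780 + 0.076700 = 0.079480.
Q̄ = (S_0/π) × [bracket] = (2240/π) × 0.079480 = 56.670 W/m².
Ratio Q̄_A / Q̄_B = 703.33 / 56.670 = 12.41.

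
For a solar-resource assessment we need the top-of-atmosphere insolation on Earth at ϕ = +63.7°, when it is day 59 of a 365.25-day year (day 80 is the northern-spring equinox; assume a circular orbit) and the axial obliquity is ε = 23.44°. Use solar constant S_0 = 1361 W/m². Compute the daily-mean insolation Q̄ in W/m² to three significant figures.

Solar longitude: L_s = 360° × (59 − 80)/365.25 = -20.698°, i.e. -20.698° + 360° = 339.302°.
sin δ = sin 23.44° × sin 339.302° = -0.14060, so δ = -8.082°.
cos h₀ = −tan(+63.7°) tan(-8.082°) = 0.2873, h₀ = 1.2794 rad.
Bracket: h₀ sin ϕ sin δ + cos ϕ cos δ sin h₀ = 1.2794×0.89649×-0.14060 + 0.44307×0.99007×0.95783 = -0.161264 + 0.420172 = 0.258908.
Q̄ = (S_0/π) × [bracket] = (1361/π) × 0.258908 = 112.2 W/m².

Q̄ ≈ 112 W/m²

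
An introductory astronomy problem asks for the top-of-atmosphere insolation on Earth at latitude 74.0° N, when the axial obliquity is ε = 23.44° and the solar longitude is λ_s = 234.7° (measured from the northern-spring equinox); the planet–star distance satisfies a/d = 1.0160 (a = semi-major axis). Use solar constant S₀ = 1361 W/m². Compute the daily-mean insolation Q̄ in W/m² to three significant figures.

Solar declination: sin δ = sin ε · sin λ_s = sin 23.44° × sin 234.7° = -0.32465, so δ = -18.944°.
cos H₀ = −tan(+74.0°) tan(-18.944°) = 1.1970 ≥ 1 ⇒ polar night, H₀ = 0 and Q̄ = 0.
Inverse-square distance factor (a/d)² = 1.0160² = 1.032256.

Q̄ ≈ 0.00 W/m²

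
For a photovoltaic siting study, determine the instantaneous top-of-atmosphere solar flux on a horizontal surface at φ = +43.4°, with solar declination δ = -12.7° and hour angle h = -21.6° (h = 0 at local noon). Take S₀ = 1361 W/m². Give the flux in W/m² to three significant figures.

691 W/m²

cos θ_z = sin φ sin δ + cos φ cos δ cos h = -0.151054 + 0.659024 = 0.507970.
Flux = S₀ · cos θ_z = 1361 × 0.507970 = 691.3 W/m².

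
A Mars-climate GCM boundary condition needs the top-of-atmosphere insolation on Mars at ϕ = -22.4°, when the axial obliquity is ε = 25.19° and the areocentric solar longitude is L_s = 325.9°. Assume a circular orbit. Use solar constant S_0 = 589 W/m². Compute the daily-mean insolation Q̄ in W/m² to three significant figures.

Q̄ ≈ 196 W/m²

sin δ = sin 25.19° × sin 325.9° = -0.23862, so δ = -13.805°.
cos h₀ = −tan(-22.4°) tan(-13.805°) = -0.1013, h₀ = 1.6722 rad.
Bracket: h₀ sin ϕ sin δ + cos ϕ cos δ sin h₀ = 1.6722×-0.38107×-0.23862 + 0.92455×0.97111×0.99486 = 0.152055 + 0.893225 = 1.045280.
Q̄ = (S_0/π) × [bracket] = (589/π) × 1.045280 = 196.0 W/m².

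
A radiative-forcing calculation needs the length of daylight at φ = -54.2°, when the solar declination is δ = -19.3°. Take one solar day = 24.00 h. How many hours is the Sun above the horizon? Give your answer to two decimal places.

15.87 h

cos H₀ = −tan φ · tan δ = −tan(-54.2°) × tan(-19.300°) = -0.4856, so H₀ = 2.0778 rad = 119.05°.
Daylight = 2H₀/(2π) × 24.00 h = (2.0778/π) × 24.00 = 15.87 h.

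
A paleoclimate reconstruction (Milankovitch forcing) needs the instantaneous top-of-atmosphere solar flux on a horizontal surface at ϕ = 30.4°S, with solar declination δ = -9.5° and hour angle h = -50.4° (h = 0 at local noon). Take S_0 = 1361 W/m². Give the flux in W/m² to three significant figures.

cos θ_z = sin ϕ sin δ + cos ϕ cos δ cos h = 0.083520 + 0.542247 = 0.625767.
Flux = S_0 · cos θ_z = 1361 × 0.625767 = 851.7 W/m².

852 W/m²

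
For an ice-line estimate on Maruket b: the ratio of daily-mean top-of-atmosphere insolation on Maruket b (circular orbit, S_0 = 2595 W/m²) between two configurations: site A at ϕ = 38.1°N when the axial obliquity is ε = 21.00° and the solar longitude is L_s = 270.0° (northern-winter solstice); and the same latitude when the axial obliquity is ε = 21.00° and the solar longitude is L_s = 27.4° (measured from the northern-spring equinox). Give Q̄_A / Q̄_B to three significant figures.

Q̄_A / Q̄_B ≈ 0.446

— Configuration A (ϕ=+38.1°):
Solar declination: sin δ = sin ε · sin L_s = sin 21.00° × sin 270.0° = -0.35837, so δ = -21.000°.
cos h₀ = −tan(+38.1°) tan(-21.000°) = 0.3010, h₀ = 1.2651 rad.
Bracket: h₀ sin ϕ sin δ + cos ϕ cos δ sin h₀ = 1.2651×0.61704×-0.35837 + 0.78694×0.93358×0.95363 = -0.279750 + 0.700605 = 0.420855.
Q̄ = (S_0/π) × [bracket] = (2595/π) × 0.420855 = 347.63 W/m².
— Configuration B (ϕ=+38.1°):
Solar declination: sin δ = sin ε · sin L_s = sin 21.00° × sin 27.4° = 0.16492, so δ = +9.493°.
cos h₀ = −tan(+38.1°) tan(+9.493°) = -0.1311, h₀ = 1.7023 rad.
Bracket: h₀ sin ϕ sin δ + cos ϕ cos δ sin h₀ = 1.7023×0.61704×0.16492 + 0.78694×0.98631×0.99137 = 0.173230 + 0.769468 = 0.942698.
Q̄ = (S_0/π) × [bracket] = (2595/π) × 0.942698 = 778.68 W/m².
Ratio Q̄_A / Q̄_B = 347.63 / 778.68 = 0.4464.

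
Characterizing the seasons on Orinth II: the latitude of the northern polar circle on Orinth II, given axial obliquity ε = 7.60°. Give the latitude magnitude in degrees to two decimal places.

82.40°

The polar circle is the lowest latitude that experiences at least one full rotation of continuous daylight at the northern-summer solstice; it lies at |φ| = 90° − ε = 90° − 7.60° = 82.40°.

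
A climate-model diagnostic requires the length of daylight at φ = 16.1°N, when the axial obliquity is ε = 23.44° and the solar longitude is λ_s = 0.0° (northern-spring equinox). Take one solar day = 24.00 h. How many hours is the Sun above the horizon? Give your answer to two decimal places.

Solar declination: sin δ = sin ε · sin λ_s = sin 23.44° × sin 0.0° = 0.00000, so δ = +0.000°.
cos H₀ = −tan φ · tan δ = −tan(+16.1°) × tan(+0.000°) = -0.0000, so H₀ = 1.5708 rad = 90.00°.
Daylight = 2H₀/(2π) × 24.00 h = (1.5708/π) × 24.00 = 12.00 h.

12.00 h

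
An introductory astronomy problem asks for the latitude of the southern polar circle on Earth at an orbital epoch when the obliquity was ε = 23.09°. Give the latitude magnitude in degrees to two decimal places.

The polar circle is the lowest latitude that experiences at least one full rotation of continuous darkness at the northern-summer solstice; it lies at |ϕ| = 90° − ε = 90° − 23.09° = 66.91°.

66.91°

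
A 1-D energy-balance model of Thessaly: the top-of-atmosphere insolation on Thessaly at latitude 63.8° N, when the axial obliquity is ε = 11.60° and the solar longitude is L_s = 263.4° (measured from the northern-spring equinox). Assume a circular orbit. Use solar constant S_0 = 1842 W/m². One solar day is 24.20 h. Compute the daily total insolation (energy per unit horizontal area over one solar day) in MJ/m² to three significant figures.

9.64 MJ/m²

Solar declination: sin δ = sin ε · sin L_s = sin 11.60° × sin 263.4° = -0.19975, so δ = -11.522°.
cos h₀ = −tan(+63.8°) tan(-11.522°) = 0.4143, h₀ = 1.1436 rad.
Bracket: h₀ sin ϕ sin δ + cos ϕ cos δ sin h₀ = 1.1436×0.89726×-0.19975 + 0.44151×0.97985×0.91015 = -0.204965 + 0.393743 = 0.188778.
Q̄ = (S_0/π) × [bracket] = (1842/π) × 0.188778 = 110.69 W/m².
Daily total = Q̄ × 24.20 h × 3600 s/h = 110.69 × 24.20 × 3600 / 10⁶ = 9.643 MJ/m².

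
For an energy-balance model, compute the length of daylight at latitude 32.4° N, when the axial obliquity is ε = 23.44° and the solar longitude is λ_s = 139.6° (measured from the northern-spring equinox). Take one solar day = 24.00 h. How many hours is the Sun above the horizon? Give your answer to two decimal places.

13.30 h

Solar declination: sin δ = sin ε · sin λ_s = sin 23.44° × sin 139.6° = 0.25781, so δ = +14.940°.
cos H₀ = −tan φ · tan δ = −tan(+32.4°) × tan(+14.940°) = -0.1693, so H₀ = 1.7410 rad = 99.75°.
Daylight = 2H₀/(2π) × 24.00 h = (1.7410/π) × 24.00 = 13.30 h.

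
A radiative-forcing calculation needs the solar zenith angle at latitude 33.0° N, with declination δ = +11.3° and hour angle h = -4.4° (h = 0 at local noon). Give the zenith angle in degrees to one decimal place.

cos θ_z = sin ϕ sin δ + cos ϕ cos δ cos h = 0.106720 + 0.819989 = 0.926709.
θ_z = arccos(0.926709) = 22.1°.

θ_z = 22.1°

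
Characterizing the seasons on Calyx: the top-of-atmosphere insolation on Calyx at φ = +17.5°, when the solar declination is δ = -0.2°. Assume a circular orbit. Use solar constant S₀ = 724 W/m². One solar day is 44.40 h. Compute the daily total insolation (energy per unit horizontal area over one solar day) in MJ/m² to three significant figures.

35.1 MJ/m²

cos H₀ = −tan(+17.5°) tan(-0.200°) = 0.0011, H₀ = 1.5697 rad.
Bracket: H₀ sin φ sin δ + cos φ cos δ sin H₀ = 1.5697×0.30071×-0.00349 + 0.95372×0.99999×1.00000 = -0.001647 + 0.953710 = 0.952063.
Q̄ = (S₀/π) × [bracket] = (724/π) × 0.952063 = 219.41 W/m².
Daily total = Q̄ × 44.40 h × 3600 s/h = 219.41 × 44.40 × 3600 / 10⁶ = 35.07 MJ/m².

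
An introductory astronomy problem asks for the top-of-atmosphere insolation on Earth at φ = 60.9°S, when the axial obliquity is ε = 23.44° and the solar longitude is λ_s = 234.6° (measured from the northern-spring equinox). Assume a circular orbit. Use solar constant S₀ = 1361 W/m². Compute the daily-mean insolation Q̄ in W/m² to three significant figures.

Solar declination: sin δ = sin ε · sin λ_s = sin 23.44° × sin 234.6° = -0.32425, so δ = -18.920°.
cos H₀ = −tan(-60.9°) tan(-18.920°) = -0.6158, H₀ = 2.2342 rad.
Bracket: H₀ sin φ sin δ + cos φ cos δ sin H₀ = 2.2342×-0.87377×-0.32425 + 0.48634×0.94597×0.78788 = 0.632993 + 0.362474 = 0.995467.
Q̄ = (S₀/π) × [bracket] = (1361/π) × 0.995467 = 431.3 W/m².

Q̄ ≈ 431 W/m²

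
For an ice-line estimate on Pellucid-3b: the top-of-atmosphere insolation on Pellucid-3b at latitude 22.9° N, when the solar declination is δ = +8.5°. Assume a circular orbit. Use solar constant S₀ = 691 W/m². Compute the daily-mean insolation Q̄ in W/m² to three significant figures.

Q̄ ≈ 221 W/m²

cos H₀ = −tan(+22.9°) tan(+8.500°) = -0.0631, H₀ = 1.6340 rad.
Bracket: H₀ sin φ sin δ + cos φ cos δ sin H₀ = 1.6340×0.38912×0.14781 + 0.92119×0.98902×0.99801 = 0.093981 + 0.909262 = 1.003243.
Q̄ = (S₀/π) × [bracket] = (691/π) × 1.003243 = 220.7 W/m².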